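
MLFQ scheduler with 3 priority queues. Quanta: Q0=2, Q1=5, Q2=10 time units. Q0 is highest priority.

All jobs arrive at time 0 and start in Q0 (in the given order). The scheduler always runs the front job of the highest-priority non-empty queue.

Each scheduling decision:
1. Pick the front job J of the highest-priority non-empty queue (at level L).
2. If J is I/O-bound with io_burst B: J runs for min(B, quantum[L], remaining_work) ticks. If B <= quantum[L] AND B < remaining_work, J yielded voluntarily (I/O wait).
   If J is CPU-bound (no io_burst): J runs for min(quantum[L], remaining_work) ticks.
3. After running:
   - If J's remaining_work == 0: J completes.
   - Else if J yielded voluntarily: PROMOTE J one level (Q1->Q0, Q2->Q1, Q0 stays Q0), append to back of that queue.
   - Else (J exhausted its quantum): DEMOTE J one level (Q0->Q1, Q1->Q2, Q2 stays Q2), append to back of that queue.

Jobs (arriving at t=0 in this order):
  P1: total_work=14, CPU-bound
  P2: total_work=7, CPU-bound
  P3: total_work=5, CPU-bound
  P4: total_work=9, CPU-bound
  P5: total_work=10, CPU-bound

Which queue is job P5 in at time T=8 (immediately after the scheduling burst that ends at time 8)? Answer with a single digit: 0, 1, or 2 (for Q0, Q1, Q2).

Answer: 0

Derivation:
t=0-2: P1@Q0 runs 2, rem=12, quantum used, demote→Q1. Q0=[P2,P3,P4,P5] Q1=[P1] Q2=[]
t=2-4: P2@Q0 runs 2, rem=5, quantum used, demote→Q1. Q0=[P3,P4,P5] Q1=[P1,P2] Q2=[]
t=4-6: P3@Q0 runs 2, rem=3, quantum used, demote→Q1. Q0=[P4,P5] Q1=[P1,P2,P3] Q2=[]
t=6-8: P4@Q0 runs 2, rem=7, quantum used, demote→Q1. Q0=[P5] Q1=[P1,P2,P3,P4] Q2=[]
t=8-10: P5@Q0 runs 2, rem=8, quantum used, demote→Q1. Q0=[] Q1=[P1,P2,P3,P4,P5] Q2=[]
t=10-15: P1@Q1 runs 5, rem=7, quantum used, demote→Q2. Q0=[] Q1=[P2,P3,P4,P5] Q2=[P1]
t=15-20: P2@Q1 runs 5, rem=0, completes. Q0=[] Q1=[P3,P4,P5] Q2=[P1]
t=20-23: P3@Q1 runs 3, rem=0, completes. Q0=[] Q1=[P4,P5] Q2=[P1]
t=23-28: P4@Q1 runs 5, rem=2, quantum used, demote→Q2. Q0=[] Q1=[P5] Q2=[P1,P4]
t=28-33: P5@Q1 runs 5, rem=3, quantum used, demote→Q2. Q0=[] Q1=[] Q2=[P1,P4,P5]
t=33-40: P1@Q2 runs 7, rem=0, completes. Q0=[] Q1=[] Q2=[P4,P5]
t=40-42: P4@Q2 runs 2, rem=0, completes. Q0=[] Q1=[] Q2=[P5]
t=42-45: P5@Q2 runs 3, rem=0, completes. Q0=[] Q1=[] Q2=[]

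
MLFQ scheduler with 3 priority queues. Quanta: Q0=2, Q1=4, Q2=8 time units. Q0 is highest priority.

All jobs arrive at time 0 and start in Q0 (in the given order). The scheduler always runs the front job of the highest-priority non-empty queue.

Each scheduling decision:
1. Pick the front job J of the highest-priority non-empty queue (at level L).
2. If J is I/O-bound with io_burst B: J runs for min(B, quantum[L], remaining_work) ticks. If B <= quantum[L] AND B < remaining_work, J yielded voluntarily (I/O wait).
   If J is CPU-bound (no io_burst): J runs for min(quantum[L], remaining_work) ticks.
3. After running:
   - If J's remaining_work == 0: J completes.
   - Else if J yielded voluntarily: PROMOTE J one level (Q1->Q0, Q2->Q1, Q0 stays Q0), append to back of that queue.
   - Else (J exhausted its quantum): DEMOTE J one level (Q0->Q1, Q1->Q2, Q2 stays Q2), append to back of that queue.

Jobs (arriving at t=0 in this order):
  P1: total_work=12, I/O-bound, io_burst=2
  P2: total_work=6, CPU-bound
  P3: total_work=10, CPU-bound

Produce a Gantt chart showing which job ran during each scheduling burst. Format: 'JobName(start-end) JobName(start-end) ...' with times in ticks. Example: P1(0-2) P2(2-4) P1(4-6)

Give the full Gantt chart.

t=0-2: P1@Q0 runs 2, rem=10, I/O yield, promote→Q0. Q0=[P2,P3,P1] Q1=[] Q2=[]
t=2-4: P2@Q0 runs 2, rem=4, quantum used, demote→Q1. Q0=[P3,P1] Q1=[P2] Q2=[]
t=4-6: P3@Q0 runs 2, rem=8, quantum used, demote→Q1. Q0=[P1] Q1=[P2,P3] Q2=[]
t=6-8: P1@Q0 runs 2, rem=8, I/O yield, promote→Q0. Q0=[P1] Q1=[P2,P3] Q2=[]
t=8-10: P1@Q0 runs 2, rem=6, I/O yield, promote→Q0. Q0=[P1] Q1=[P2,P3] Q2=[]
t=10-12: P1@Q0 runs 2, rem=4, I/O yield, promote→Q0. Q0=[P1] Q1=[P2,P3] Q2=[]
t=12-14: P1@Q0 runs 2, rem=2, I/O yield, promote→Q0. Q0=[P1] Q1=[P2,P3] Q2=[]
t=14-16: P1@Q0 runs 2, rem=0, completes. Q0=[] Q1=[P2,P3] Q2=[]
t=16-20: P2@Q1 runs 4, rem=0, completes. Q0=[] Q1=[P3] Q2=[]
t=20-24: P3@Q1 runs 4, rem=4, quantum used, demote→Q2. Q0=[] Q1=[] Q2=[P3]
t=24-28: P3@Q2 runs 4, rem=0, completes. Q0=[] Q1=[] Q2=[]

Answer: P1(0-2) P2(2-4) P3(4-6) P1(6-8) P1(8-10) P1(10-12) P1(12-14) P1(14-16) P2(16-20) P3(20-24) P3(24-28)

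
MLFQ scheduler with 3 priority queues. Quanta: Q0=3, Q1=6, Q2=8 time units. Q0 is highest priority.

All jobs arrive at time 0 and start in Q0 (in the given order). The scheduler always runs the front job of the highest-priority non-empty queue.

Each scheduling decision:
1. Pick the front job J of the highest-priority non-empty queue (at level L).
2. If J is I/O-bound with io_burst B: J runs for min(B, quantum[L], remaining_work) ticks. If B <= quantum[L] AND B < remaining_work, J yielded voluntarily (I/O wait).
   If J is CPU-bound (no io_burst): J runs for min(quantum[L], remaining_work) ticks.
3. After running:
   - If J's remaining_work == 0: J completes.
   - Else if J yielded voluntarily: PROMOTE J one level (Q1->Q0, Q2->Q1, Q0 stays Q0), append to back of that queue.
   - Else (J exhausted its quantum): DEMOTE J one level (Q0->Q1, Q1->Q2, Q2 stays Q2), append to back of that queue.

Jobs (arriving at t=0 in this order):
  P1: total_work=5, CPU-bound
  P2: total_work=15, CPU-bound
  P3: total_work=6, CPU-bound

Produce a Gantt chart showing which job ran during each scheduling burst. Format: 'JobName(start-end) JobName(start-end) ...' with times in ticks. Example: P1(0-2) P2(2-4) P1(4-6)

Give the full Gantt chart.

t=0-3: P1@Q0 runs 3, rem=2, quantum used, demote→Q1. Q0=[P2,P3] Q1=[P1] Q2=[]
t=3-6: P2@Q0 runs 3, rem=12, quantum used, demote→Q1. Q0=[P3] Q1=[P1,P2] Q2=[]
t=6-9: P3@Q0 runs 3, rem=3, quantum used, demote→Q1. Q0=[] Q1=[P1,P2,P3] Q2=[]
t=9-11: P1@Q1 runs 2, rem=0, completes. Q0=[] Q1=[P2,P3] Q2=[]
t=11-17: P2@Q1 runs 6, rem=6, quantum used, demote→Q2. Q0=[] Q1=[P3] Q2=[P2]
t=17-20: P3@Q1 runs 3, rem=0, completes. Q0=[] Q1=[] Q2=[P2]
t=20-26: P2@Q2 runs 6, rem=0, completes. Q0=[] Q1=[] Q2=[]

Answer: P1(0-3) P2(3-6) P3(6-9) P1(9-11) P2(11-17) P3(17-20) P2(20-26)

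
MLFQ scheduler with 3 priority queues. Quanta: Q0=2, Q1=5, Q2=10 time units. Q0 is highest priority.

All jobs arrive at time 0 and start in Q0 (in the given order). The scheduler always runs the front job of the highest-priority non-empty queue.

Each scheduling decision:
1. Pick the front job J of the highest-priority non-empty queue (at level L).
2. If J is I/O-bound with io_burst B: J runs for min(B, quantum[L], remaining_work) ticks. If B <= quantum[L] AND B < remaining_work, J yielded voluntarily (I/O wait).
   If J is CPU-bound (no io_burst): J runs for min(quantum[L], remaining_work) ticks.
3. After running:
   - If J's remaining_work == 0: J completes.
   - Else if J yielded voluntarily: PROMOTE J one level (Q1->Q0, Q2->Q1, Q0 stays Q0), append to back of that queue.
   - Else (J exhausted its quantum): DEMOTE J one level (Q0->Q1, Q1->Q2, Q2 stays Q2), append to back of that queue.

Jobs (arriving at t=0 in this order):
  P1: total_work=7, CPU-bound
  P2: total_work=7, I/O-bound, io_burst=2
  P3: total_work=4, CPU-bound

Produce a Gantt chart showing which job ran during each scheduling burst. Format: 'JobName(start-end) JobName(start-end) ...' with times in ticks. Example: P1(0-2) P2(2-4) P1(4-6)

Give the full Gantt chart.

t=0-2: P1@Q0 runs 2, rem=5, quantum used, demote→Q1. Q0=[P2,P3] Q1=[P1] Q2=[]
t=2-4: P2@Q0 runs 2, rem=5, I/O yield, promote→Q0. Q0=[P3,P2] Q1=[P1] Q2=[]
t=4-6: P3@Q0 runs 2, rem=2, quantum used, demote→Q1. Q0=[P2] Q1=[P1,P3] Q2=[]
t=6-8: P2@Q0 runs 2, rem=3, I/O yield, promote→Q0. Q0=[P2] Q1=[P1,P3] Q2=[]
t=8-10: P2@Q0 runs 2, rem=1, I/O yield, promote→Q0. Q0=[P2] Q1=[P1,P3] Q2=[]
t=10-11: P2@Q0 runs 1, rem=0, completes. Q0=[] Q1=[P1,P3] Q2=[]
t=11-16: P1@Q1 runs 5, rem=0, completes. Q0=[] Q1=[P3] Q2=[]
t=16-18: P3@Q1 runs 2, rem=0, completes. Q0=[] Q1=[] Q2=[]

Answer: P1(0-2) P2(2-4) P3(4-6) P2(6-8) P2(8-10) P2(10-11) P1(11-16) P3(16-18)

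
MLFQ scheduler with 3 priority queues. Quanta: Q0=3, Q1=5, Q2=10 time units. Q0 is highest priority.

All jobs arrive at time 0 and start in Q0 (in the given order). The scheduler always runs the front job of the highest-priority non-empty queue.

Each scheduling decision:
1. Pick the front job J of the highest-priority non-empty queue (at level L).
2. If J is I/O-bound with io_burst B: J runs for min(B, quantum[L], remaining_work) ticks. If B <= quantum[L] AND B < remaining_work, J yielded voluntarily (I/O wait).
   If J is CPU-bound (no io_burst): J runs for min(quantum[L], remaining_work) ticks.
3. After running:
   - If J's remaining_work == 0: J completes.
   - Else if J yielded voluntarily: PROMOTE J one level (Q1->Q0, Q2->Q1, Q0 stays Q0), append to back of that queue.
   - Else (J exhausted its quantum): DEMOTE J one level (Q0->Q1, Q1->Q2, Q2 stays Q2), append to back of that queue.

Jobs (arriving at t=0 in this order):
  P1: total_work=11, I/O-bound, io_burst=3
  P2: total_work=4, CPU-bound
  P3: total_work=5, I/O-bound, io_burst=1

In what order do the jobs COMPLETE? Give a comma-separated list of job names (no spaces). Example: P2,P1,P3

Answer: P1,P3,P2

Derivation:
t=0-3: P1@Q0 runs 3, rem=8, I/O yield, promote→Q0. Q0=[P2,P3,P1] Q1=[] Q2=[]
t=3-6: P2@Q0 runs 3, rem=1, quantum used, demote→Q1. Q0=[P3,P1] Q1=[P2] Q2=[]
t=6-7: P3@Q0 runs 1, rem=4, I/O yield, promote→Q0. Q0=[P1,P3] Q1=[P2] Q2=[]
t=7-10: P1@Q0 runs 3, rem=5, I/O yield, promote→Q0. Q0=[P3,P1] Q1=[P2] Q2=[]
t=10-11: P3@Q0 runs 1, rem=3, I/O yield, promote→Q0. Q0=[P1,P3] Q1=[P2] Q2=[]
t=11-14: P1@Q0 runs 3, rem=2, I/O yield, promote→Q0. Q0=[P3,P1] Q1=[P2] Q2=[]
t=14-15: P3@Q0 runs 1, rem=2, I/O yield, promote→Q0. Q0=[P1,P3] Q1=[P2] Q2=[]
t=15-17: P1@Q0 runs 2, rem=0, completes. Q0=[P3] Q1=[P2] Q2=[]
t=17-18: P3@Q0 runs 1, rem=1, I/O yield, promote→Q0. Q0=[P3] Q1=[P2] Q2=[]
t=18-19: P3@Q0 runs 1, rem=0, completes. Q0=[] Q1=[P2] Q2=[]
t=19-20: P2@Q1 runs 1, rem=0, completes. Q0=[] Q1=[] Q2=[]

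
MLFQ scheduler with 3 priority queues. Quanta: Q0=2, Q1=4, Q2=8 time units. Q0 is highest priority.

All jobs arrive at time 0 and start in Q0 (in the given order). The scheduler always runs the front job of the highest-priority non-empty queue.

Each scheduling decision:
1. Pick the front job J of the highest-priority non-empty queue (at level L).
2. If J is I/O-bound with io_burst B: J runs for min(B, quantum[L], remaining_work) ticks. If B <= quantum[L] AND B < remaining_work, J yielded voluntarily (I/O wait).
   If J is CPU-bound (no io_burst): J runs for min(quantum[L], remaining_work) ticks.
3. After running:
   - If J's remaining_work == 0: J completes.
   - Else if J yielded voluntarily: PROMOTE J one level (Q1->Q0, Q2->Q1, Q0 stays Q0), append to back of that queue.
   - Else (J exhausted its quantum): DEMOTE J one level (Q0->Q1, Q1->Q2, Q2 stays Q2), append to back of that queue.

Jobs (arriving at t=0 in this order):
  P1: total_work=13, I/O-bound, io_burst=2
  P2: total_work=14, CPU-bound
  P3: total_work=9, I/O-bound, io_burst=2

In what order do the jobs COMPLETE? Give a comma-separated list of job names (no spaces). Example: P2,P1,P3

Answer: P3,P1,P2

Derivation:
t=0-2: P1@Q0 runs 2, rem=11, I/O yield, promote→Q0. Q0=[P2,P3,P1] Q1=[] Q2=[]
t=2-4: P2@Q0 runs 2, rem=12, quantum used, demote→Q1. Q0=[P3,P1] Q1=[P2] Q2=[]
t=4-6: P3@Q0 runs 2, rem=7, I/O yield, promote→Q0. Q0=[P1,P3] Q1=[P2] Q2=[]
t=6-8: P1@Q0 runs 2, rem=9, I/O yield, promote→Q0. Q0=[P3,P1] Q1=[P2] Q2=[]
t=8-10: P3@Q0 runs 2, rem=5, I/O yield, promote→Q0. Q0=[P1,P3] Q1=[P2] Q2=[]
t=10-12: P1@Q0 runs 2, rem=7, I/O yield, promote→Q0. Q0=[P3,P1] Q1=[P2] Q2=[]
t=12-14: P3@Q0 runs 2, rem=3, I/O yield, promote→Q0. Q0=[P1,P3] Q1=[P2] Q2=[]
t=14-16: P1@Q0 runs 2, rem=5, I/O yield, promote→Q0. Q0=[P3,P1] Q1=[P2] Q2=[]
t=16-18: P3@Q0 runs 2, rem=1, I/O yield, promote→Q0. Q0=[P1,P3] Q1=[P2] Q2=[]
t=18-20: P1@Q0 runs 2, rem=3, I/O yield, promote→Q0. Q0=[P3,P1] Q1=[P2] Q2=[]
t=20-21: P3@Q0 runs 1, rem=0, completes. Q0=[P1] Q1=[P2] Q2=[]
t=21-23: P1@Q0 runs 2, rem=1, I/O yield, promote→Q0. Q0=[P1] Q1=[P2] Q2=[]
t=23-24: P1@Q0 runs 1, rem=0, completes. Q0=[] Q1=[P2] Q2=[]
t=24-28: P2@Q1 runs 4, rem=8, quantum used, demote→Q2. Q0=[] Q1=[] Q2=[P2]
t=28-36: P2@Q2 runs 8, rem=0, completes. Q0=[] Q1=[] Q2=[]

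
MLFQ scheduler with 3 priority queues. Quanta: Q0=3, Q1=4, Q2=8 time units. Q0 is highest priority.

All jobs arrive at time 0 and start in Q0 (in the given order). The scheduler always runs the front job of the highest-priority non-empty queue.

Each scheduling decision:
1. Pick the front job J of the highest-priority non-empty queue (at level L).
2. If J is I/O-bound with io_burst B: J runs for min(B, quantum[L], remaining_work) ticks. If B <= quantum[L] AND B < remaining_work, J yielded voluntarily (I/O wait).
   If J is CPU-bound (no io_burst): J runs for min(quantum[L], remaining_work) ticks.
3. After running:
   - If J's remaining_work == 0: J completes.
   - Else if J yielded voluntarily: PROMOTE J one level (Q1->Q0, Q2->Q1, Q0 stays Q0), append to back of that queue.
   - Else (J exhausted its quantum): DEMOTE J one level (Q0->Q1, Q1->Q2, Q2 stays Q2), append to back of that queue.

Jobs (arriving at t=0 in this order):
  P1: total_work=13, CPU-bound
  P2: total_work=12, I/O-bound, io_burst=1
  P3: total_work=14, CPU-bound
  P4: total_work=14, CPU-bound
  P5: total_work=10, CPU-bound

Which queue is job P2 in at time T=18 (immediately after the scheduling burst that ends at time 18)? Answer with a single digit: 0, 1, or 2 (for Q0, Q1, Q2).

Answer: 0

Derivation:
t=0-3: P1@Q0 runs 3, rem=10, quantum used, demote→Q1. Q0=[P2,P3,P4,P5] Q1=[P1] Q2=[]
t=3-4: P2@Q0 runs 1, rem=11, I/O yield, promote→Q0. Q0=[P3,P4,P5,P2] Q1=[P1] Q2=[]
t=4-7: P3@Q0 runs 3, rem=11, quantum used, demote→Q1. Q0=[P4,P5,P2] Q1=[P1,P3] Q2=[]
t=7-10: P4@Q0 runs 3, rem=11, quantum used, demote→Q1. Q0=[P5,P2] Q1=[P1,P3,P4] Q2=[]
t=10-13: P5@Q0 runs 3, rem=7, quantum used, demote→Q1. Q0=[P2] Q1=[P1,P3,P4,P5] Q2=[]
t=13-14: P2@Q0 runs 1, rem=10, I/O yield, promote→Q0. Q0=[P2] Q1=[P1,P3,P4,P5] Q2=[]
t=14-15: P2@Q0 runs 1, rem=9, I/O yield, promote→Q0. Q0=[P2] Q1=[P1,P3,P4,P5] Q2=[]
t=15-16: P2@Q0 runs 1, rem=8, I/O yield, promote→Q0. Q0=[P2] Q1=[P1,P3,P4,P5] Q2=[]
t=16-17: P2@Q0 runs 1, rem=7, I/O yield, promote→Q0. Q0=[P2] Q1=[P1,P3,P4,P5] Q2=[]
t=17-18: P2@Q0 runs 1, rem=6, I/O yield, promote→Q0. Q0=[P2] Q1=[P1,P3,P4,P5] Q2=[]
t=18-19: P2@Q0 runs 1, rem=5, I/O yield, promote→Q0. Q0=[P2] Q1=[P1,P3,P4,P5] Q2=[]
t=19-20: P2@Q0 runs 1, rem=4, I/O yield, promote→Q0. Q0=[P2] Q1=[P1,P3,P4,P5] Q2=[]
t=20-21: P2@Q0 runs 1, rem=3, I/O yield, promote→Q0. Q0=[P2] Q1=[P1,P3,P4,P5] Q2=[]
t=21-22: P2@Q0 runs 1, rem=2, I/O yield, promote→Q0. Q0=[P2] Q1=[P1,P3,P4,P5] Q2=[]
t=22-23: P2@Q0 runs 1, rem=1, I/O yield, promote→Q0. Q0=[P2] Q1=[P1,P3,P4,P5] Q2=[]
t=23-24: P2@Q0 runs 1, rem=0, completes. Q0=[] Q1=[P1,P3,P4,P5] Q2=[]
t=24-28: P1@Q1 runs 4, rem=6, quantum used, demote→Q2. Q0=[] Q1=[P3,P4,P5] Q2=[P1]
t=28-32: P3@Q1 runs 4, rem=7, quantum used, demote→Q2. Q0=[] Q1=[P4,P5] Q2=[P1,P3]
t=32-36: P4@Q1 runs 4, rem=7, quantum used, demote→Q2. Q0=[] Q1=[P5] Q2=[P1,P3,P4]
t=36-40: P5@Q1 runs 4, rem=3, quantum used, demote→Q2. Q0=[] Q1=[] Q2=[P1,P3,P4,P5]
t=40-46: P1@Q2 runs 6, rem=0, completes. Q0=[] Q1=[] Q2=[P3,P4,P5]
t=46-53: P3@Q2 runs 7, rem=0, completes. Q0=[] Q1=[] Q2=[P4,P5]
t=53-60: P4@Q2 runs 7, rem=0, completes. Q0=[] Q1=[] Q2=[P5]
t=60-63: P5@Q2 runs 3, rem=0, completes. Q0=[] Q1=[] Q2=[]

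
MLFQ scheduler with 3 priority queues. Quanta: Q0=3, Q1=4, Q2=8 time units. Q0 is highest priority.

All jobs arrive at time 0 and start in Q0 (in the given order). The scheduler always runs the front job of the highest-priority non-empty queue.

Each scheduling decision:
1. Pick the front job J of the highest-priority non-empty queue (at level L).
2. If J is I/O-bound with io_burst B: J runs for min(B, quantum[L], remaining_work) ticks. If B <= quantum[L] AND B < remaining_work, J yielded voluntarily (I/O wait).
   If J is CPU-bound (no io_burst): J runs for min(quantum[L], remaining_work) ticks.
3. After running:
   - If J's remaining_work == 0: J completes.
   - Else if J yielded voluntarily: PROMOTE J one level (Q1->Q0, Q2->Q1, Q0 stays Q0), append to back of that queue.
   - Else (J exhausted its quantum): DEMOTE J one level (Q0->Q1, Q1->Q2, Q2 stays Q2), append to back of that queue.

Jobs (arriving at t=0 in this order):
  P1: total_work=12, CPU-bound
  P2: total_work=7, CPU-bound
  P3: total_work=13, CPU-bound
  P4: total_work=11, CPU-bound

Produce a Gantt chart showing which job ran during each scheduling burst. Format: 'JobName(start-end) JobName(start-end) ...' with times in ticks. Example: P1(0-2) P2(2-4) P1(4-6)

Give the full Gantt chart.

Answer: P1(0-3) P2(3-6) P3(6-9) P4(9-12) P1(12-16) P2(16-20) P3(20-24) P4(24-28) P1(28-33) P3(33-39) P4(39-43)

Derivation:
t=0-3: P1@Q0 runs 3, rem=9, quantum used, demote→Q1. Q0=[P2,P3,P4] Q1=[P1] Q2=[]
t=3-6: P2@Q0 runs 3, rem=4, quantum used, demote→Q1. Q0=[P3,P4] Q1=[P1,P2] Q2=[]
t=6-9: P3@Q0 runs 3, rem=10, quantum used, demote→Q1. Q0=[P4] Q1=[P1,P2,P3] Q2=[]
t=9-12: P4@Q0 runs 3, rem=8, quantum used, demote→Q1. Q0=[] Q1=[P1,P2,P3,P4] Q2=[]
t=12-16: P1@Q1 runs 4, rem=5, quantum used, demote→Q2. Q0=[] Q1=[P2,P3,P4] Q2=[P1]
t=16-20: P2@Q1 runs 4, rem=0, completes. Q0=[] Q1=[P3,P4] Q2=[P1]
t=20-24: P3@Q1 runs 4, rem=6, quantum used, demote→Q2. Q0=[] Q1=[P4] Q2=[P1,P3]
t=24-28: P4@Q1 runs 4, rem=4, quantum used, demote→Q2. Q0=[] Q1=[] Q2=[P1,P3,P4]
t=28-33: P1@Q2 runs 5, rem=0, completes. Q0=[] Q1=[] Q2=[P3,P4]
t=33-39: P3@Q2 runs 6, rem=0, completes. Q0=[] Q1=[] Q2=[P4]
t=39-43: P4@Q2 runs 4, rem=0, completes. Q0=[] Q1=[] Q2=[]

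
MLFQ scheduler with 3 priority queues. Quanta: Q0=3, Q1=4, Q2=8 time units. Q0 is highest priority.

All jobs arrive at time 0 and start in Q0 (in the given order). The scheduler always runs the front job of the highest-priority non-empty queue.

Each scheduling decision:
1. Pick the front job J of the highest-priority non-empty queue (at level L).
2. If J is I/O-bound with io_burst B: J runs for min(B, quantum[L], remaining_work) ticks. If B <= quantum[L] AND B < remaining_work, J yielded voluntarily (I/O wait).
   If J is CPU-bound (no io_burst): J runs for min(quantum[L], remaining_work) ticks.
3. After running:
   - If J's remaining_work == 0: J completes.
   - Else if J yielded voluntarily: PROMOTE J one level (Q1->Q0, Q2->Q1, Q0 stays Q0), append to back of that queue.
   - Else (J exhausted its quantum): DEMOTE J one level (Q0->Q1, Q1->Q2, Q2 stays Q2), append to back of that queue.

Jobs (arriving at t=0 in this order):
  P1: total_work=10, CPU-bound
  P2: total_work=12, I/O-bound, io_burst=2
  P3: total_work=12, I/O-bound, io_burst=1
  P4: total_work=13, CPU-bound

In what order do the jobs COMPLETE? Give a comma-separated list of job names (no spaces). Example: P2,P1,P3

Answer: P2,P3,P1,P4

Derivation:
t=0-3: P1@Q0 runs 3, rem=7, quantum used, demote→Q1. Q0=[P2,P3,P4] Q1=[P1] Q2=[]
t=3-5: P2@Q0 runs 2, rem=10, I/O yield, promote→Q0. Q0=[P3,P4,P2] Q1=[P1] Q2=[]
t=5-6: P3@Q0 runs 1, rem=11, I/O yield, promote→Q0. Q0=[P4,P2,P3] Q1=[P1] Q2=[]
t=6-9: P4@Q0 runs 3, rem=10, quantum used, demote→Q1. Q0=[P2,P3] Q1=[P1,P4] Q2=[]
t=9-11: P2@Q0 runs 2, rem=8, I/O yield, promote→Q0. Q0=[P3,P2] Q1=[P1,P4] Q2=[]
t=11-12: P3@Q0 runs 1, rem=10, I/O yield, promote→Q0. Q0=[P2,P3] Q1=[P1,P4] Q2=[]
t=12-14: P2@Q0 runs 2, rem=6, I/O yield, promote→Q0. Q0=[P3,P2] Q1=[P1,P4] Q2=[]
t=14-15: P3@Q0 runs 1, rem=9, I/O yield, promote→Q0. Q0=[P2,P3] Q1=[P1,P4] Q2=[]
t=15-17: P2@Q0 runs 2, rem=4, I/O yield, promote→Q0. Q0=[P3,P2] Q1=[P1,P4] Q2=[]
t=17-18: P3@Q0 runs 1, rem=8, I/O yield, promote→Q0. Q0=[P2,P3] Q1=[P1,P4] Q2=[]
t=18-20: P2@Q0 runs 2, rem=2, I/O yield, promote→Q0. Q0=[P3,P2] Q1=[P1,P4] Q2=[]
t=20-21: P3@Q0 runs 1, rem=7, I/O yield, promote→Q0. Q0=[P2,P3] Q1=[P1,P4] Q2=[]
t=21-23: P2@Q0 runs 2, rem=0, completes. Q0=[P3] Q1=[P1,P4] Q2=[]
t=23-24: P3@Q0 runs 1, rem=6, I/O yield, promote→Q0. Q0=[P3] Q1=[P1,P4] Q2=[]
t=24-25: P3@Q0 runs 1, rem=5, I/O yield, promote→Q0. Q0=[P3] Q1=[P1,P4] Q2=[]
t=25-26: P3@Q0 runs 1, rem=4, I/O yield, promote→Q0. Q0=[P3] Q1=[P1,P4] Q2=[]
t=26-27: P3@Q0 runs 1, rem=3, I/O yield, promote→Q0. Q0=[P3] Q1=[P1,P4] Q2=[]
t=27-28: P3@Q0 runs 1, rem=2, I/O yield, promote→Q0. Q0=[P3] Q1=[P1,P4] Q2=[]
t=28-29: P3@Q0 runs 1, rem=1, I/O yield, promote→Q0. Q0=[P3] Q1=[P1,P4] Q2=[]
t=29-30: P3@Q0 runs 1, rem=0, completes. Q0=[] Q1=[P1,P4] Q2=[]
t=30-34: P1@Q1 runs 4, rem=3, quantum used, demote→Q2. Q0=[] Q1=[P4] Q2=[P1]
t=34-38: P4@Q1 runs 4, rem=6, quantum used, demote→Q2. Q0=[] Q1=[] Q2=[P1,P4]
t=38-41: P1@Q2 runs 3, rem=0, completes. Q0=[] Q1=[] Q2=[P4]
t=41-47: P4@Q2 runs 6, rem=0, completes. Q0=[] Q1=[] Q2=[]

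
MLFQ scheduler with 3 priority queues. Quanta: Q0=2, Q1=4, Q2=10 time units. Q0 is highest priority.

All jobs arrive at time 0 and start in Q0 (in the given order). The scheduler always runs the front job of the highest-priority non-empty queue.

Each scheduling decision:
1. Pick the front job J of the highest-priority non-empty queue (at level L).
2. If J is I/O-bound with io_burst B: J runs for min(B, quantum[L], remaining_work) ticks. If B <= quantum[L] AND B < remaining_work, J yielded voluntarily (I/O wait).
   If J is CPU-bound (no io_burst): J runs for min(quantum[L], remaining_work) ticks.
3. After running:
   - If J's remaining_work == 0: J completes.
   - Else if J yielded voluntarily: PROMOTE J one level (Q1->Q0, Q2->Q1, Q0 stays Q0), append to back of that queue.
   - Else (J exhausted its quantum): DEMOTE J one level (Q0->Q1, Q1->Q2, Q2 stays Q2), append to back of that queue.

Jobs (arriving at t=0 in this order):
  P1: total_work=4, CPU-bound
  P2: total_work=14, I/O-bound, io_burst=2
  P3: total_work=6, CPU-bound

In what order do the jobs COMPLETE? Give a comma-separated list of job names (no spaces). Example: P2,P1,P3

t=0-2: P1@Q0 runs 2, rem=2, quantum used, demote→Q1. Q0=[P2,P3] Q1=[P1] Q2=[]
t=2-4: P2@Q0 runs 2, rem=12, I/O yield, promote→Q0. Q0=[P3,P2] Q1=[P1] Q2=[]
t=4-6: P3@Q0 runs 2, rem=4, quantum used, demote→Q1. Q0=[P2] Q1=[P1,P3] Q2=[]
t=6-8: P2@Q0 runs 2, rem=10, I/O yield, promote→Q0. Q0=[P2] Q1=[P1,P3] Q2=[]
t=8-10: P2@Q0 runs 2, rem=8, I/O yield, promote→Q0. Q0=[P2] Q1=[P1,P3] Q2=[]
t=10-12: P2@Q0 runs 2, rem=6, I/O yield, promote→Q0. Q0=[P2] Q1=[P1,P3] Q2=[]
t=12-14: P2@Q0 runs 2, rem=4, I/O yield, promote→Q0. Q0=[P2] Q1=[P1,P3] Q2=[]
t=14-16: P2@Q0 runs 2, rem=2, I/O yield, promote→Q0. Q0=[P2] Q1=[P1,P3] Q2=[]
t=16-18: P2@Q0 runs 2, rem=0, completes. Q0=[] Q1=[P1,P3] Q2=[]
t=18-20: P1@Q1 runs 2, rem=0, completes. Q0=[] Q1=[P3] Q2=[]
t=20-24: P3@Q1 runs 4, rem=0, completes. Q0=[] Q1=[] Q2=[]

Answer: P2,P1,P3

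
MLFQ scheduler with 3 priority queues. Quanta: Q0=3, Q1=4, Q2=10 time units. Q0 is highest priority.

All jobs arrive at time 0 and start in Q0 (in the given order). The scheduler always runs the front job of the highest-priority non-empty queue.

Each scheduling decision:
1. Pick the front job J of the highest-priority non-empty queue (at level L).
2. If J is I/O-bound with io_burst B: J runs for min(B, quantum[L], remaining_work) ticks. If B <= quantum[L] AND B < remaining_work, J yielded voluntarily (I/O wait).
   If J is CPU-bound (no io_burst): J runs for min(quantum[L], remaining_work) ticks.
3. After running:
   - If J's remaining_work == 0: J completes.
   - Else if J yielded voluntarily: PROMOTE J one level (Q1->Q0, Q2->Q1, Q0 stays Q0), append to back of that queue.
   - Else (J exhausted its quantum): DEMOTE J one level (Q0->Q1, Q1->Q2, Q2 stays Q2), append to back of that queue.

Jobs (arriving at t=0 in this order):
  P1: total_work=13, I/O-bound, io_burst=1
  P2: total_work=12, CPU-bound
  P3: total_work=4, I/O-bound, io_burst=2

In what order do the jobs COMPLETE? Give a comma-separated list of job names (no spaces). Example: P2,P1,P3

Answer: P3,P1,P2

Derivation:
t=0-1: P1@Q0 runs 1, rem=12, I/O yield, promote→Q0. Q0=[P2,P3,P1] Q1=[] Q2=[]
t=1-4: P2@Q0 runs 3, rem=9, quantum used, demote→Q1. Q0=[P3,P1] Q1=[P2] Q2=[]
t=4-6: P3@Q0 runs 2, rem=2, I/O yield, promote→Q0. Q0=[P1,P3] Q1=[P2] Q2=[]
t=6-7: P1@Q0 runs 1, rem=11, I/O yield, promote→Q0. Q0=[P3,P1] Q1=[P2] Q2=[]
t=7-9: P3@Q0 runs 2, rem=0, completes. Q0=[P1] Q1=[P2] Q2=[]
t=9-10: P1@Q0 runs 1, rem=10, I/O yield, promote→Q0. Q0=[P1] Q1=[P2] Q2=[]
t=10-11: P1@Q0 runs 1, rem=9, I/O yield, promote→Q0. Q0=[P1] Q1=[P2] Q2=[]
t=11-12: P1@Q0 runs 1, rem=8, I/O yield, promote→Q0. Q0=[P1] Q1=[P2] Q2=[]
t=12-13: P1@Q0 runs 1, rem=7, I/O yield, promote→Q0. Q0=[P1] Q1=[P2] Q2=[]
t=13-14: P1@Q0 runs 1, rem=6, I/O yield, promote→Q0. Q0=[P1] Q1=[P2] Q2=[]
t=14-15: P1@Q0 runs 1, rem=5, I/O yield, promote→Q0. Q0=[P1] Q1=[P2] Q2=[]
t=15-16: P1@Q0 runs 1, rem=4, I/O yield, promote→Q0. Q0=[P1] Q1=[P2] Q2=[]
t=16-17: P1@Q0 runs 1, rem=3, I/O yield, promote→Q0. Q0=[P1] Q1=[P2] Q2=[]
t=17-18: P1@Q0 runs 1, rem=2, I/O yield, promote→Q0. Q0=[P1] Q1=[P2] Q2=[]
t=18-19: P1@Q0 runs 1, rem=1, I/O yield, promote→Q0. Q0=[P1] Q1=[P2] Q2=[]
t=19-20: P1@Q0 runs 1, rem=0, completes. Q0=[] Q1=[P2] Q2=[]
t=20-24: P2@Q1 runs 4, rem=5, quantum used, demote→Q2. Q0=[] Q1=[] Q2=[P2]
t=24-29: P2@Q2 runs 5, rem=0, completes. Q0=[] Q1=[] Q2=[]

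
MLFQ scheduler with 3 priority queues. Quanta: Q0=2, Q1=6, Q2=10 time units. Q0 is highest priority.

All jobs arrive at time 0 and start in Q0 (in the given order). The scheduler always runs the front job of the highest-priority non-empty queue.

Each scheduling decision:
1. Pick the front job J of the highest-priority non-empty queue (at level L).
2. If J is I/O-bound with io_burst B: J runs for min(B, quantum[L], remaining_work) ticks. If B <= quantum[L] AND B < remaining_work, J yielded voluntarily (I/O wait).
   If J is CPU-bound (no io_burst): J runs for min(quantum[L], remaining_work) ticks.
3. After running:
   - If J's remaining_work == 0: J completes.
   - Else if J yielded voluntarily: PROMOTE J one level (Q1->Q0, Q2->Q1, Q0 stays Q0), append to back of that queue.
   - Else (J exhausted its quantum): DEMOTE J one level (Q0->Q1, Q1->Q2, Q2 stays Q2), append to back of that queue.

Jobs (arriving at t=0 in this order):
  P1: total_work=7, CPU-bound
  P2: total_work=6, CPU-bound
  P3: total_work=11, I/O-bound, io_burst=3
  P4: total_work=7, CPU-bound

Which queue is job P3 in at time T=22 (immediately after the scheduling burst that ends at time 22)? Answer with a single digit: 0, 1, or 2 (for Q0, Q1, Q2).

Answer: 1

Derivation:
t=0-2: P1@Q0 runs 2, rem=5, quantum used, demote→Q1. Q0=[P2,P3,P4] Q1=[P1] Q2=[]
t=2-4: P2@Q0 runs 2, rem=4, quantum used, demote→Q1. Q0=[P3,P4] Q1=[P1,P2] Q2=[]
t=4-6: P3@Q0 runs 2, rem=9, quantum used, demote→Q1. Q0=[P4] Q1=[P1,P2,P3] Q2=[]
t=6-8: P4@Q0 runs 2, rem=5, quantum used, demote→Q1. Q0=[] Q1=[P1,P2,P3,P4] Q2=[]
t=8-13: P1@Q1 runs 5, rem=0, completes. Q0=[] Q1=[P2,P3,P4] Q2=[]
t=13-17: P2@Q1 runs 4, rem=0, completes. Q0=[] Q1=[P3,P4] Q2=[]
t=17-20: P3@Q1 runs 3, rem=6, I/O yield, promote→Q0. Q0=[P3] Q1=[P4] Q2=[]
t=20-22: P3@Q0 runs 2, rem=4, quantum used, demote→Q1. Q0=[] Q1=[P4,P3] Q2=[]
t=22-27: P4@Q1 runs 5, rem=0, completes. Q0=[] Q1=[P3] Q2=[]
t=27-30: P3@Q1 runs 3, rem=1, I/O yield, promote→Q0. Q0=[P3] Q1=[] Q2=[]
t=30-31: P3@Q0 runs 1, rem=0, completes. Q0=[] Q1=[] Q2=[]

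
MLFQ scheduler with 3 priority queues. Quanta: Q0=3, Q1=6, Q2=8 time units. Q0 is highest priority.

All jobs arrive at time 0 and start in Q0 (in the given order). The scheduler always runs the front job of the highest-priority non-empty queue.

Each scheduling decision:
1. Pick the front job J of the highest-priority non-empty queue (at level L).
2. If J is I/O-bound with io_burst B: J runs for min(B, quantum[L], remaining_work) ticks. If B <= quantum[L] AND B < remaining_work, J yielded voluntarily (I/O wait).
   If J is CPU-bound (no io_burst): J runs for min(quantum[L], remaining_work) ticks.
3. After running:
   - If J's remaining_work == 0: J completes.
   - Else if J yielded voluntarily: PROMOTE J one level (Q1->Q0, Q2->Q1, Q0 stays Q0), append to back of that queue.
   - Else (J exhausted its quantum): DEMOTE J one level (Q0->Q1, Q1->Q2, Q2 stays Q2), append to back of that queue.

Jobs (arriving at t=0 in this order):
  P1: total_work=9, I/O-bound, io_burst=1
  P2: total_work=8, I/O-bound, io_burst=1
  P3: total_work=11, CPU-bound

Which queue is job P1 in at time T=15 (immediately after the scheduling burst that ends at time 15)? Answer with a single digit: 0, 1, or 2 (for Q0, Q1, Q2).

t=0-1: P1@Q0 runs 1, rem=8, I/O yield, promote→Q0. Q0=[P2,P3,P1] Q1=[] Q2=[]
t=1-2: P2@Q0 runs 1, rem=7, I/O yield, promote→Q0. Q0=[P3,P1,P2] Q1=[] Q2=[]
t=2-5: P3@Q0 runs 3, rem=8, quantum used, demote→Q1. Q0=[P1,P2] Q1=[P3] Q2=[]
t=5-6: P1@Q0 runs 1, rem=7, I/O yield, promote→Q0. Q0=[P2,P1] Q1=[P3] Q2=[]
t=6-7: P2@Q0 runs 1, rem=6, I/O yield, promote→Q0. Q0=[P1,P2] Q1=[P3] Q2=[]
t=7-8: P1@Q0 runs 1, rem=6, I/O yield, promote→Q0. Q0=[P2,P1] Q1=[P3] Q2=[]
t=8-9: P2@Q0 runs 1, rem=5, I/O yield, promote→Q0. Q0=[P1,P2] Q1=[P3] Q2=[]
t=9-10: P1@Q0 runs 1, rem=5, I/O yield, promote→Q0. Q0=[P2,P1] Q1=[P3] Q2=[]
t=10-11: P2@Q0 runs 1, rem=4, I/O yield, promote→Q0. Q0=[P1,P2] Q1=[P3] Q2=[]
t=11-12: P1@Q0 runs 1, rem=4, I/O yield, promote→Q0. Q0=[P2,P1] Q1=[P3] Q2=[]
t=12-13: P2@Q0 runs 1, rem=3, I/O yield, promote→Q0. Q0=[P1,P2] Q1=[P3] Q2=[]
t=13-14: P1@Q0 runs 1, rem=3, I/O yield, promote→Q0. Q0=[P2,P1] Q1=[P3] Q2=[]
t=14-15: P2@Q0 runs 1, rem=2, I/O yield, promote→Q0. Q0=[P1,P2] Q1=[P3] Q2=[]
t=15-16: P1@Q0 runs 1, rem=2, I/O yield, promote→Q0. Q0=[P2,P1] Q1=[P3] Q2=[]
t=16-17: P2@Q0 runs 1, rem=1, I/O yield, promote→Q0. Q0=[P1,P2] Q1=[P3] Q2=[]
t=17-18: P1@Q0 runs 1, rem=1, I/O yield, promote→Q0. Q0=[P2,P1] Q1=[P3] Q2=[]
t=18-19: P2@Q0 runs 1, rem=0, completes. Q0=[P1] Q1=[P3] Q2=[]
t=19-20: P1@Q0 runs 1, rem=0, completes. Q0=[] Q1=[P3] Q2=[]
t=20-26: P3@Q1 runs 6, rem=2, quantum used, demote→Q2. Q0=[] Q1=[] Q2=[P3]
t=26-28: P3@Q2 runs 2, rem=0, completes. Q0=[] Q1=[] Q2=[]

Answer: 0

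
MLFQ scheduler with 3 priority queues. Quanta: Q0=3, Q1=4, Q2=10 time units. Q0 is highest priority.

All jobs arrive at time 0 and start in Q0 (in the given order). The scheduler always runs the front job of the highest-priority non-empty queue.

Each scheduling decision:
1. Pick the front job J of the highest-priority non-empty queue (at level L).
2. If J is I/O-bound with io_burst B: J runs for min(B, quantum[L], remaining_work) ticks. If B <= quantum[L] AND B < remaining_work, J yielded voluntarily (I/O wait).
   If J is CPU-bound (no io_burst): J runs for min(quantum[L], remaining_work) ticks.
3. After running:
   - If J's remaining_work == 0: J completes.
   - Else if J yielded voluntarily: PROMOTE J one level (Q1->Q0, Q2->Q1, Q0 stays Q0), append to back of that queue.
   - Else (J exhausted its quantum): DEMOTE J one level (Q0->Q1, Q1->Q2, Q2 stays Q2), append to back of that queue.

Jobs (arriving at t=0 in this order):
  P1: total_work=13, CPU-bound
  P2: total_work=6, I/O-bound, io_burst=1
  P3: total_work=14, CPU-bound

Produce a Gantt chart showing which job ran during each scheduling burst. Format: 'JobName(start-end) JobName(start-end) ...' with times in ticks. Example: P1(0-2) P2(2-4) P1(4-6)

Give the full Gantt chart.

Answer: P1(0-3) P2(3-4) P3(4-7) P2(7-8) P2(8-9) P2(9-10) P2(10-11) P2(11-12) P1(12-16) P3(16-20) P1(20-26) P3(26-33)

Derivation:
t=0-3: P1@Q0 runs 3, rem=10, quantum used, demote→Q1. Q0=[P2,P3] Q1=[P1] Q2=[]
t=3-4: P2@Q0 runs 1, rem=5, I/O yield, promote→Q0. Q0=[P3,P2] Q1=[P1] Q2=[]
t=4-7: P3@Q0 runs 3, rem=11, quantum used, demote→Q1. Q0=[P2] Q1=[P1,P3] Q2=[]
t=7-8: P2@Q0 runs 1, rem=4, I/O yield, promote→Q0. Q0=[P2] Q1=[P1,P3] Q2=[]
t=8-9: P2@Q0 runs 1, rem=3, I/O yield, promote→Q0. Q0=[P2] Q1=[P1,P3] Q2=[]
t=9-10: P2@Q0 runs 1, rem=2, I/O yield, promote→Q0. Q0=[P2] Q1=[P1,P3] Q2=[]
t=10-11: P2@Q0 runs 1, rem=1, I/O yield, promote→Q0. Q0=[P2] Q1=[P1,P3] Q2=[]
t=11-12: P2@Q0 runs 1, rem=0, completes. Q0=[] Q1=[P1,P3] Q2=[]
t=12-16: P1@Q1 runs 4, rem=6, quantum used, demote→Q2. Q0=[] Q1=[P3] Q2=[P1]
t=16-20: P3@Q1 runs 4, rem=7, quantum used, demote→Q2. Q0=[] Q1=[] Q2=[P1,P3]
t=20-26: P1@Q2 runs 6, rem=0, completes. Q0=[] Q1=[] Q2=[P3]
t=26-33: P3@Q2 runs 7, rem=0, completes. Q0=[] Q1=[] Q2=[]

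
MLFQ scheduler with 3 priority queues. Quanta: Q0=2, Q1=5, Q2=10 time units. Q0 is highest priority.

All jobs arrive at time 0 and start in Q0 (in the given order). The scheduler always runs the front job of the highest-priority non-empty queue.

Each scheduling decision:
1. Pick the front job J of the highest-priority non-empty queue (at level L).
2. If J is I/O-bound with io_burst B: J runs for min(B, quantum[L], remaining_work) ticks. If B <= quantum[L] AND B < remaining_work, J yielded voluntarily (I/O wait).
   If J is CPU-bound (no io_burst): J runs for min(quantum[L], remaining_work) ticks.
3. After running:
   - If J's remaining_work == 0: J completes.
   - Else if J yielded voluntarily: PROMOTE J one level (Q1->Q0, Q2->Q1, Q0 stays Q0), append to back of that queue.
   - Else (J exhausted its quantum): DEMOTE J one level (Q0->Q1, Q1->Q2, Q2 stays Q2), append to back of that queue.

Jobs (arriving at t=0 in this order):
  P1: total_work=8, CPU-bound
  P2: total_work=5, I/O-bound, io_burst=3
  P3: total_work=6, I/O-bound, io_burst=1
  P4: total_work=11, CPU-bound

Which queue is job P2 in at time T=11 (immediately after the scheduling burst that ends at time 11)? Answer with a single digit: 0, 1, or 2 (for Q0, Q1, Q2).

t=0-2: P1@Q0 runs 2, rem=6, quantum used, demote→Q1. Q0=[P2,P3,P4] Q1=[P1] Q2=[]
t=2-4: P2@Q0 runs 2, rem=3, quantum used, demote→Q1. Q0=[P3,P4] Q1=[P1,P2] Q2=[]
t=4-5: P3@Q0 runs 1, rem=5, I/O yield, promote→Q0. Q0=[P4,P3] Q1=[P1,P2] Q2=[]
t=5-7: P4@Q0 runs 2, rem=9, quantum used, demote→Q1. Q0=[P3] Q1=[P1,P2,P4] Q2=[]
t=7-8: P3@Q0 runs 1, rem=4, I/O yield, promote→Q0. Q0=[P3] Q1=[P1,P2,P4] Q2=[]
t=8-9: P3@Q0 runs 1, rem=3, I/O yield, promote→Q0. Q0=[P3] Q1=[P1,P2,P4] Q2=[]
t=9-10: P3@Q0 runs 1, rem=2, I/O yield, promote→Q0. Q0=[P3] Q1=[P1,P2,P4] Q2=[]
t=10-11: P3@Q0 runs 1, rem=1, I/O yield, promote→Q0. Q0=[P3] Q1=[P1,P2,P4] Q2=[]
t=11-12: P3@Q0 runs 1, rem=0, completes. Q0=[] Q1=[P1,P2,P4] Q2=[]
t=12-17: P1@Q1 runs 5, rem=1, quantum used, demote→Q2. Q0=[] Q1=[P2,P4] Q2=[P1]
t=17-20: P2@Q1 runs 3, rem=0, completes. Q0=[] Q1=[P4] Q2=[P1]
t=20-25: P4@Q1 runs 5, rem=4, quantum used, demote→Q2. Q0=[] Q1=[] Q2=[P1,P4]
t=25-26: P1@Q2 runs 1, rem=0, completes. Q0=[] Q1=[] Q2=[P4]
t=26-30: P4@Q2 runs 4, rem=0, completes. Q0=[] Q1=[] Q2=[]

Answer: 1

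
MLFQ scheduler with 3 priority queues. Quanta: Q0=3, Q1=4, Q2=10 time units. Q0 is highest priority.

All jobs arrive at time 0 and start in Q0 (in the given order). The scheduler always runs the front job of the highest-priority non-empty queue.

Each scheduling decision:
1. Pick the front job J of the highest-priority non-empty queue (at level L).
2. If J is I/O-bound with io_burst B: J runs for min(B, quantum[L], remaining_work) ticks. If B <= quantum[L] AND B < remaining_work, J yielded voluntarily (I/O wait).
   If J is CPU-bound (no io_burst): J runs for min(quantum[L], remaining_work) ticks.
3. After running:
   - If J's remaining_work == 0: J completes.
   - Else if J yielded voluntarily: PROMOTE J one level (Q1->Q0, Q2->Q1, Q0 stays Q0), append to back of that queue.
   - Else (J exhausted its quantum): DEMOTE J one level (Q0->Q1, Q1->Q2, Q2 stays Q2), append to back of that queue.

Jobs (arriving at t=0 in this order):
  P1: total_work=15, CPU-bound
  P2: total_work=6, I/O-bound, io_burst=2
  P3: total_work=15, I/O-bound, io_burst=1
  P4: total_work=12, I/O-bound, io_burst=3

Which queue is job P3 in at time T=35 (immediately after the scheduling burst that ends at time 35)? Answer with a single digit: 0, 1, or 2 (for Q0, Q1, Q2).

t=0-3: P1@Q0 runs 3, rem=12, quantum used, demote→Q1. Q0=[P2,P3,P4] Q1=[P1] Q2=[]
t=3-5: P2@Q0 runs 2, rem=4, I/O yield, promote→Q0. Q0=[P3,P4,P2] Q1=[P1] Q2=[]
t=5-6: P3@Q0 runs 1, rem=14, I/O yield, promote→Q0. Q0=[P4,P2,P3] Q1=[P1] Q2=[]
t=6-9: P4@Q0 runs 3, rem=9, I/O yield, promote→Q0. Q0=[P2,P3,P4] Q1=[P1] Q2=[]
t=9-11: P2@Q0 runs 2, rem=2, I/O yield, promote→Q0. Q0=[P3,P4,P2] Q1=[P1] Q2=[]
t=11-12: P3@Q0 runs 1, rem=13, I/O yield, promote→Q0. Q0=[P4,P2,P3] Q1=[P1] Q2=[]
t=12-15: P4@Q0 runs 3, rem=6, I/O yield, promote→Q0. Q0=[P2,P3,P4] Q1=[P1] Q2=[]
t=15-17: P2@Q0 runs 2, rem=0, completes. Q0=[P3,P4] Q1=[P1] Q2=[]
t=17-18: P3@Q0 runs 1, rem=12, I/O yield, promote→Q0. Q0=[P4,P3] Q1=[P1] Q2=[]
t=18-21: P4@Q0 runs 3, rem=3, I/O yield, promote→Q0. Q0=[P3,P4] Q1=[P1] Q2=[]
t=21-22: P3@Q0 runs 1, rem=11, I/O yield, promote→Q0. Q0=[P4,P3] Q1=[P1] Q2=[]
t=22-25: P4@Q0 runs 3, rem=0, completes. Q0=[P3] Q1=[P1] Q2=[]
t=25-26: P3@Q0 runs 1, rem=10, I/O yield, promote→Q0. Q0=[P3] Q1=[P1] Q2=[]
t=26-27: P3@Q0 runs 1, rem=9, I/O yield, promote→Q0. Q0=[P3] Q1=[P1] Q2=[]
t=27-28: P3@Q0 runs 1, rem=8, I/O yield, promote→Q0. Q0=[P3] Q1=[P1] Q2=[]
t=28-29: P3@Q0 runs 1, rem=7, I/O yield, promote→Q0. Q0=[P3] Q1=[P1] Q2=[]
t=29-30: P3@Q0 runs 1, rem=6, I/O yield, promote→Q0. Q0=[P3] Q1=[P1] Q2=[]
t=30-31: P3@Q0 runs 1, rem=5, I/O yield, promote→Q0. Q0=[P3] Q1=[P1] Q2=[]
t=31-32: P3@Q0 runs 1, rem=4, I/O yield, promote→Q0. Q0=[P3] Q1=[P1] Q2=[]
t=32-33: P3@Q0 runs 1, rem=3, I/O yield, promote→Q0. Q0=[P3] Q1=[P1] Q2=[]
t=33-34: P3@Q0 runs 1, rem=2, I/O yield, promote→Q0. Q0=[P3] Q1=[P1] Q2=[]
t=34-35: P3@Q0 runs 1, rem=1, I/O yield, promote→Q0. Q0=[P3] Q1=[P1] Q2=[]
t=35-36: P3@Q0 runs 1, rem=0, completes. Q0=[] Q1=[P1] Q2=[]
t=36-40: P1@Q1 runs 4, rem=8, quantum used, demote→Q2. Q0=[] Q1=[] Q2=[P1]
t=40-48: P1@Q2 runs 8, rem=0, completes. Q0=[] Q1=[] Q2=[]

Answer: 0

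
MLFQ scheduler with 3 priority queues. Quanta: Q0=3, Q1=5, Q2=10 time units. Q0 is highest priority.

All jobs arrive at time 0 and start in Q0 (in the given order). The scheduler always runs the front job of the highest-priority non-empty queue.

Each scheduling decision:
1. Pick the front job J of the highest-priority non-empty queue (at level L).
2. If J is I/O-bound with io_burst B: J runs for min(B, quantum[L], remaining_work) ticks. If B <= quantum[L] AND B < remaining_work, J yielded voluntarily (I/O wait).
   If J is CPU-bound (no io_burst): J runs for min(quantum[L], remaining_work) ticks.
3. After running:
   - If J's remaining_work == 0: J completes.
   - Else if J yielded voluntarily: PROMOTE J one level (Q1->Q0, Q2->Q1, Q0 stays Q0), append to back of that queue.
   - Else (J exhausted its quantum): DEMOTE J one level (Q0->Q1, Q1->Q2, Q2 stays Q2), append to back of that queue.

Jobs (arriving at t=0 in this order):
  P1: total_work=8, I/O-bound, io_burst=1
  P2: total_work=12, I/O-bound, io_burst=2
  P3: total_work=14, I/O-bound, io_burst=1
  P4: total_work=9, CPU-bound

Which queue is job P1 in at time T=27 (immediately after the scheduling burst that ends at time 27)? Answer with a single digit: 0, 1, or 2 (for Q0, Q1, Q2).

Answer: 0

Derivation:
t=0-1: P1@Q0 runs 1, rem=7, I/O yield, promote→Q0. Q0=[P2,P3,P4,P1] Q1=[] Q2=[]
t=1-3: P2@Q0 runs 2, rem=10, I/O yield, promote→Q0. Q0=[P3,P4,P1,P2] Q1=[] Q2=[]
t=3-4: P3@Q0 runs 1, rem=13, I/O yield, promote→Q0. Q0=[P4,P1,P2,P3] Q1=[] Q2=[]
t=4-7: P4@Q0 runs 3, rem=6, quantum used, demote→Q1. Q0=[P1,P2,P3] Q1=[P4] Q2=[]
t=7-8: P1@Q0 runs 1, rem=6, I/O yield, promote→Q0. Q0=[P2,P3,P1] Q1=[P4] Q2=[]
t=8-10: P2@Q0 runs 2, rem=8, I/O yield, promote→Q0. Q0=[P3,P1,P2] Q1=[P4] Q2=[]
t=10-11: P3@Q0 runs 1, rem=12, I/O yield, promote→Q0. Q0=[P1,P2,P3] Q1=[P4] Q2=[]
t=11-12: P1@Q0 runs 1, rem=5, I/O yield, promote→Q0. Q0=[P2,P3,P1] Q1=[P4] Q2=[]
t=12-14: P2@Q0 runs 2, rem=6, I/O yield, promote→Q0. Q0=[P3,P1,P2] Q1=[P4] Q2=[]
t=14-15: P3@Q0 runs 1, rem=11, I/O yield, promote→Q0. Q0=[P1,P2,P3] Q1=[P4] Q2=[]
t=15-16: P1@Q0 runs 1, rem=4, I/O yield, promote→Q0. Q0=[P2,P3,P1] Q1=[P4] Q2=[]
t=16-18: P2@Q0 runs 2, rem=4, I/O yield, promote→Q0. Q0=[P3,P1,P2] Q1=[P4] Q2=[]
t=18-19: P3@Q0 runs 1, rem=10, I/O yield, promote→Q0. Q0=[P1,P2,P3] Q1=[P4] Q2=[]
t=19-20: P1@Q0 runs 1, rem=3, I/O yield, promote→Q0. Q0=[P2,P3,P1] Q1=[P4] Q2=[]
t=20-22: P2@Q0 runs 2, rem=2, I/O yield, promote→Q0. Q0=[P3,P1,P2] Q1=[P4] Q2=[]
t=22-23: P3@Q0 runs 1, rem=9, I/O yield, promote→Q0. Q0=[P1,P2,P3] Q1=[P4] Q2=[]
t=23-24: P1@Q0 runs 1, rem=2, I/O yield, promote→Q0. Q0=[P2,P3,P1] Q1=[P4] Q2=[]
t=24-26: P2@Q0 runs 2, rem=0, completes. Q0=[P3,P1] Q1=[P4] Q2=[]
t=26-27: P3@Q0 runs 1, rem=8, I/O yield, promote→Q0. Q0=[P1,P3] Q1=[P4] Q2=[]
t=27-28: P1@Q0 runs 1, rem=1, I/O yield, promote→Q0. Q0=[P3,P1] Q1=[P4] Q2=[]
t=28-29: P3@Q0 runs 1, rem=7, I/O yield, promote→Q0. Q0=[P1,P3] Q1=[P4] Q2=[]
t=29-30: P1@Q0 runs 1, rem=0, completes. Q0=[P3] Q1=[P4] Q2=[]
t=30-31: P3@Q0 runs 1, rem=6, I/O yield, promote→Q0. Q0=[P3] Q1=[P4] Q2=[]
t=31-32: P3@Q0 runs 1, rem=5, I/O yield, promote→Q0. Q0=[P3] Q1=[P4] Q2=[]
t=32-33: P3@Q0 runs 1, rem=4, I/O yield, promote→Q0. Q0=[P3] Q1=[P4] Q2=[]
t=33-34: P3@Q0 runs 1, rem=3, I/O yield, promote→Q0. Q0=[P3] Q1=[P4] Q2=[]
t=34-35: P3@Q0 runs 1, rem=2, I/O yield, promote→Q0. Q0=[P3] Q1=[P4] Q2=[]
t=35-36: P3@Q0 runs 1, rem=1, I/O yield, promote→Q0. Q0=[P3] Q1=[P4] Q2=[]
t=36-37: P3@Q0 runs 1, rem=0, completes. Q0=[] Q1=[P4] Q2=[]
t=37-42: P4@Q1 runs 5, rem=1, quantum used, demote→Q2. Q0=[] Q1=[] Q2=[P4]
t=42-43: P4@Q2 runs 1, rem=0, completes. Q0=[] Q1=[] Q2=[]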